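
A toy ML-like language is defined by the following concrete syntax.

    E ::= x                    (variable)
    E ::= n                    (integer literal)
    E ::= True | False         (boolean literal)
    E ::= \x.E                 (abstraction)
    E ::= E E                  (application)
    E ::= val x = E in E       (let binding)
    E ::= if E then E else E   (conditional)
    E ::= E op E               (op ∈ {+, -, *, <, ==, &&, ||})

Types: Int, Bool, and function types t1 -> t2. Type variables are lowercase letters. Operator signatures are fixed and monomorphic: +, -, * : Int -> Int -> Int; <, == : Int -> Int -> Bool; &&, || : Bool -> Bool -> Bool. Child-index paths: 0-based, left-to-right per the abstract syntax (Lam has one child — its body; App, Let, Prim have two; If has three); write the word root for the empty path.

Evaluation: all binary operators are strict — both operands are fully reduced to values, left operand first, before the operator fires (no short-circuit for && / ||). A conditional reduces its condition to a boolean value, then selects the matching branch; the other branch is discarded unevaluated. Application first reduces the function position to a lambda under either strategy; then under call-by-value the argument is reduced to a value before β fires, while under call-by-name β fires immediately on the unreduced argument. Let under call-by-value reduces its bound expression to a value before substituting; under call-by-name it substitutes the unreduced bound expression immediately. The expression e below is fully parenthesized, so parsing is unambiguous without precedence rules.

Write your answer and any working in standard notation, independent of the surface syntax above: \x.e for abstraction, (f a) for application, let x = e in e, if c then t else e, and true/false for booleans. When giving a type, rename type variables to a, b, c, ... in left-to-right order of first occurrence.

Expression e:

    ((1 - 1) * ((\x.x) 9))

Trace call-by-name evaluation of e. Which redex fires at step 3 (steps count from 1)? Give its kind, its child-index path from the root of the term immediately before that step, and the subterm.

Answer: delta at root : (0 * 9)

Derivation:
step 0: ((1 - 1) * ((\x.x) 9))
step 1: [delta@0] (0 * ((\x.x) 9))
step 2: [beta@1] (0 * 9)
step 3: [delta@root] 0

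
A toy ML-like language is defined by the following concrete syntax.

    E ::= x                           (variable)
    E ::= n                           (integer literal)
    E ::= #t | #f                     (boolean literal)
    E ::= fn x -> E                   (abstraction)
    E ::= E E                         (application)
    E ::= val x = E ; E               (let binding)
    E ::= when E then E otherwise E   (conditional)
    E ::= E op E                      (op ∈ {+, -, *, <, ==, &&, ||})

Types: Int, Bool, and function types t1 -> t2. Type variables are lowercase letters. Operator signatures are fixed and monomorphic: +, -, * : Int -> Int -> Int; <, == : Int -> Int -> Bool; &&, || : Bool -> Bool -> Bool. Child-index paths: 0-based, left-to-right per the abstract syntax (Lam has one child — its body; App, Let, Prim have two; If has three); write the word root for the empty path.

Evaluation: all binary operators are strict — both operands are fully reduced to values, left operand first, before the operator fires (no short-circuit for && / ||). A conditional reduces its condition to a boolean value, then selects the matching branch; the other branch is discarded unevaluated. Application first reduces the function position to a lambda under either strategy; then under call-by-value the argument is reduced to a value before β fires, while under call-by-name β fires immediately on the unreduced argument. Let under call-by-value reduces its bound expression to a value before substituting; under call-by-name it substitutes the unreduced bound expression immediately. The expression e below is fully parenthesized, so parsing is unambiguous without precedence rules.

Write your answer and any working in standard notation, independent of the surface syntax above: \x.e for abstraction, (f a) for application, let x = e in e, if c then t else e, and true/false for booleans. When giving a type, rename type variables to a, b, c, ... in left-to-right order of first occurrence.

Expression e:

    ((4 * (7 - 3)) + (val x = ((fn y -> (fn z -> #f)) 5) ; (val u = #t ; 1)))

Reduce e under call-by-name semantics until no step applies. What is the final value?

Answer: 17

Trace:
step 0: ((4 * (7 - 3)) + (let x = ((\y.(\z.false)) 5) in (let u = true in 1)))
step 1: [delta@0.1] ((4 * 4) + (let x = ((\y.(\z.false)) 5) in (let u = true in 1)))
step 2: [delta@0] (16 + (let x = ((\y.(\z.false)) 5) in (let u = true in 1)))
step 3: [let@1] (16 + (let u = true in 1))
step 4: [let@1] (16 + 1)
step 5: [delta@root] 17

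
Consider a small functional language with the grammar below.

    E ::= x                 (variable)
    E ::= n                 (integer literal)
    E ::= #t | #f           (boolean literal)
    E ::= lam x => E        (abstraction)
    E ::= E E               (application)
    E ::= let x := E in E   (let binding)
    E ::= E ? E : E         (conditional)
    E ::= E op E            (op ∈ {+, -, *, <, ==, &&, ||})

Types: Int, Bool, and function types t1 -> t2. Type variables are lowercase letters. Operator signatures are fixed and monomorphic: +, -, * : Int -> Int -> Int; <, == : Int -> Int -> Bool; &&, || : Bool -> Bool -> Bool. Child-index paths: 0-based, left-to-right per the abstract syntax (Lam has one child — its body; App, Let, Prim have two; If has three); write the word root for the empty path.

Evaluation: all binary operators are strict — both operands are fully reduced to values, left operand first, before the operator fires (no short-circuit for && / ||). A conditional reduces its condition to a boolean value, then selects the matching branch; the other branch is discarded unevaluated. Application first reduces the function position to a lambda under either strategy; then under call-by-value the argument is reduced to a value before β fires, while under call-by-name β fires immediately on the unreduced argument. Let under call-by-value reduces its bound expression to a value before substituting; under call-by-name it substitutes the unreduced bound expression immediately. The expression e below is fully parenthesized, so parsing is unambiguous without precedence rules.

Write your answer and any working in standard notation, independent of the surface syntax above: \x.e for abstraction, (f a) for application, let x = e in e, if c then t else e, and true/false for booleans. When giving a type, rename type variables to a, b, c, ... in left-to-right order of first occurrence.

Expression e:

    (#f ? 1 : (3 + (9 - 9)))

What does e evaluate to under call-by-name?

Trace:
step 0: (if false then 1 else (3 + (9 - 9)))
step 1: [if@root] (3 + (9 - 9))
step 2: [delta@1] (3 + 0)
step 3: [delta@root] 3

Answer: 3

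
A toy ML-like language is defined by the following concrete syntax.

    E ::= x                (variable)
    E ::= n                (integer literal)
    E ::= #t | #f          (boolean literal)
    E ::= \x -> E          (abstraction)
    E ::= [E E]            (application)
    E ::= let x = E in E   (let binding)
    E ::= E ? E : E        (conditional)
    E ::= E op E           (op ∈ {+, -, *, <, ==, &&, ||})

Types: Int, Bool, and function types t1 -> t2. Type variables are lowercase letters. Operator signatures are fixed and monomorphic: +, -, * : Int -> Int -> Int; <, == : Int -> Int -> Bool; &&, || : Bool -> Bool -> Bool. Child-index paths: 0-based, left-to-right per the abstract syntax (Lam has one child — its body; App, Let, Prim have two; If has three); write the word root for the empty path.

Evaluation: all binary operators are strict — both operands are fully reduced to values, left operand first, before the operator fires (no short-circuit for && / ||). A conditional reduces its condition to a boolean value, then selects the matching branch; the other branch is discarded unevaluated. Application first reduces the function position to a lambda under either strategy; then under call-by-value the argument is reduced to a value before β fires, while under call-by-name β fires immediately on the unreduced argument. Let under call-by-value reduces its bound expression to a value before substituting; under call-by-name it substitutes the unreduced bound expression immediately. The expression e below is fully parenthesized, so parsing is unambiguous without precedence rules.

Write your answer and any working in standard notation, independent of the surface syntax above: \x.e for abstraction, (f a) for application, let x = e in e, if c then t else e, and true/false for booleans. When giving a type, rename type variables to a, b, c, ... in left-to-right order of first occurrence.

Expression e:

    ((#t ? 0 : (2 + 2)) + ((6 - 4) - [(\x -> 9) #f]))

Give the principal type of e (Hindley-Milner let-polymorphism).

Answer: Int

Trace:
  unify Bool ~ Bool
  unify Int ~ Int
  unify Int ~ Int
  unify Int ~ Int
  unify Int ~ Int
  unify Int ~ Int
  unify Int ~ Int
  unify Int ~ Int
\x._ : a -> Int
  unify a -> Int ~ Bool -> b
  unify a ~ Bool
  unify Int ~ b
_ _ : Int
  unify Int ~ Int
  unify Int ~ Int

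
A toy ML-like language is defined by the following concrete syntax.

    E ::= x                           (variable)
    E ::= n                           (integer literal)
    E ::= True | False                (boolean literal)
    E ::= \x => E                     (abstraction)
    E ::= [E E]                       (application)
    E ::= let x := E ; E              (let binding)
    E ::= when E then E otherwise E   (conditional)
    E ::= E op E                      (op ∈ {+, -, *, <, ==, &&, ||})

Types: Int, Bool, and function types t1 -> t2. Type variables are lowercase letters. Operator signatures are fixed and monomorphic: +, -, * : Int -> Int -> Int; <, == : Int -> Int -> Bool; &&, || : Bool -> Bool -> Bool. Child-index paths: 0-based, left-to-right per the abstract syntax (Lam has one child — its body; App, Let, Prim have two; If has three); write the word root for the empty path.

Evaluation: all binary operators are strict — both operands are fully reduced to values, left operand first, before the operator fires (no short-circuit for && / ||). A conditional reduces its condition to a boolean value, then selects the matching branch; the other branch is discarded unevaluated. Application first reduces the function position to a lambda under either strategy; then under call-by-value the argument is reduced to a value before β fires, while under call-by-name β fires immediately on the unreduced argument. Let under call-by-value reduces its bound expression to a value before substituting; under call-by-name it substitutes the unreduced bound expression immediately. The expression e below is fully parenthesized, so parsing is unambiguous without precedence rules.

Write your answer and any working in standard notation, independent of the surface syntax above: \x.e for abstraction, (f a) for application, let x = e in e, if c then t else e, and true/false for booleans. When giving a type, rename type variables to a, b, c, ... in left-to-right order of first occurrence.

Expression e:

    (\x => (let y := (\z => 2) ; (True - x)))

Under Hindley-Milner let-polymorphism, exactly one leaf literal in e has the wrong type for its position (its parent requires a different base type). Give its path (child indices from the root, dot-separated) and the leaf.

Answer: 0.1.0 : true

Derivation:
\z._ : b -> Int
let y : forall. b -> Int
  unify Bool ~ Int
  FAIL: mismatch Bool ~ Int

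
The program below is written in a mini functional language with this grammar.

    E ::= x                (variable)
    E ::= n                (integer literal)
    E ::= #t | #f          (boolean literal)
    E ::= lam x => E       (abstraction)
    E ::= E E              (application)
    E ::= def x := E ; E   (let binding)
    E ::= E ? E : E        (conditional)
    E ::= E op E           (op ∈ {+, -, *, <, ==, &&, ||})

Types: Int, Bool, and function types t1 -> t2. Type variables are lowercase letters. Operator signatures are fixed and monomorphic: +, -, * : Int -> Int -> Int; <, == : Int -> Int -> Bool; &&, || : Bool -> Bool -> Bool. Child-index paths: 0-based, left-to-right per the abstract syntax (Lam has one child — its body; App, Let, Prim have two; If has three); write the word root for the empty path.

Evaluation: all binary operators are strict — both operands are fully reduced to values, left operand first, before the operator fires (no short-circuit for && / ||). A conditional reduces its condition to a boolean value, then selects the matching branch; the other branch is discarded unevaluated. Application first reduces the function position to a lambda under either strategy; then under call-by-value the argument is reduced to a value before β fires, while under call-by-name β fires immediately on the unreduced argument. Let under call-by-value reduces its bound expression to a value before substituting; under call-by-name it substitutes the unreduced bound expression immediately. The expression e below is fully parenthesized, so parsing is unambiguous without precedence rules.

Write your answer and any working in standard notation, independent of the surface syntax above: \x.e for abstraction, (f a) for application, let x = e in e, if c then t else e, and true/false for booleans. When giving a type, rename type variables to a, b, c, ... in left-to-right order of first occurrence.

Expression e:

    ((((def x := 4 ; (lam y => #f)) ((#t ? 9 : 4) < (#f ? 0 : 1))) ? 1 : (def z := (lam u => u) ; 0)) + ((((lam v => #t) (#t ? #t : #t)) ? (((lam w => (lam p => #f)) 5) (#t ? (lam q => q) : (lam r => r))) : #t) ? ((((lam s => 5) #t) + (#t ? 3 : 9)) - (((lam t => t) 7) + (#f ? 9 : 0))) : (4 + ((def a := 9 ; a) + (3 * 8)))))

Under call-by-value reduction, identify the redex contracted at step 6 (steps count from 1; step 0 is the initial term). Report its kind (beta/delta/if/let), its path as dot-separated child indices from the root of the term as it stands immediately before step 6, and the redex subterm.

Trace:
step 0: ((if ((let x = 4 in (\y.false)) ((if true then 9 else 4) < (if false then 0 else 1))) then 1 else (let z = (\u.u) in 0)) + (if (if ((\v.true) (if true then true else true)) then (((\w.(\p.false)) 5) (if true then (\q.q) else (\r.r))) else true) then ((((\s.5) true) + (if true then 3 else 9)) - (((\t.t) 7) + (if false then 9 else 0))) else (4 + ((let a = 9 in a) + (3 * 8)))))
step 1: [let@0.0.0] ((if ((\y.false) ((if true then 9 else 4) < (if false then 0 else 1))) then 1 else (let z = (\u.u) in 0)) + (if (if ((\v.true) (if true then true else true)) then (((\w.(\p.false)) 5) (if true then (\q.q) else (\r.r))) else true) then ((((\s.5) true) + (if true then 3 else 9)) - (((\t.t) 7) + (if false then 9 else 0))) else (4 + ((let a = 9 in a) + (3 * 8)))))
step 2: [if@0.0.1.0] ((if ((\y.false) (9 < (if false then 0 else 1))) then 1 else (let z = (\u.u) in 0)) + (if (if ((\v.true) (if true then true else true)) then (((\w.(\p.false)) 5) (if true then (\q.q) else (\r.r))) else true) then ((((\s.5) true) + (if true then 3 else 9)) - (((\t.t) 7) + (if false then 9 else 0))) else (4 + ((let a = 9 in a) + (3 * 8)))))
step 3: [if@0.0.1.1] ((if ((\y.false) (9 < 1)) then 1 else (let z = (\u.u) in 0)) + (if (if ((\v.true) (if true then true else true)) then (((\w.(\p.false)) 5) (if true then (\q.q) else (\r.r))) else true) then ((((\s.5) true) + (if true then 3 else 9)) - (((\t.t) 7) + (if false then 9 else 0))) else (4 + ((let a = 9 in a) + (3 * 8)))))
step 4: [delta@0.0.1] ((if ((\y.false) false) then 1 else (let z = (\u.u) in 0)) + (if (if ((\v.true) (if true then true else true)) then (((\w.(\p.false)) 5) (if true then (\q.q) else (\r.r))) else true) then ((((\s.5) true) + (if true then 3 else 9)) - (((\t.t) 7) + (if false then 9 else 0))) else (4 + ((let a = 9 in a) + (3 * 8)))))
step 5: [beta@0.0] ((if false then 1 else (let z = (\u.u) in 0)) + (if (if ((\v.true) (if true then true else true)) then (((\w.(\p.false)) 5) (if true then (\q.q) else (\r.r))) else true) then ((((\s.5) true) + (if true then 3 else 9)) - (((\t.t) 7) + (if false then 9 else 0))) else (4 + ((let a = 9 in a) + (3 * 8)))))
step 6: [if@0] ((let z = (\u.u) in 0) + (if (if ((\v.true) (if true then true else true)) then (((\w.(\p.false)) 5) (if true then (\q.q) else (\r.r))) else true) then ((((\s.5) true) + (if true then 3 else 9)) - (((\t.t) 7) + (if false then 9 else 0))) else (4 + ((let a = 9 in a) + (3 * 8)))))

Answer: if at 0 : (if false then 1 else (let z = (\u.u) in 0))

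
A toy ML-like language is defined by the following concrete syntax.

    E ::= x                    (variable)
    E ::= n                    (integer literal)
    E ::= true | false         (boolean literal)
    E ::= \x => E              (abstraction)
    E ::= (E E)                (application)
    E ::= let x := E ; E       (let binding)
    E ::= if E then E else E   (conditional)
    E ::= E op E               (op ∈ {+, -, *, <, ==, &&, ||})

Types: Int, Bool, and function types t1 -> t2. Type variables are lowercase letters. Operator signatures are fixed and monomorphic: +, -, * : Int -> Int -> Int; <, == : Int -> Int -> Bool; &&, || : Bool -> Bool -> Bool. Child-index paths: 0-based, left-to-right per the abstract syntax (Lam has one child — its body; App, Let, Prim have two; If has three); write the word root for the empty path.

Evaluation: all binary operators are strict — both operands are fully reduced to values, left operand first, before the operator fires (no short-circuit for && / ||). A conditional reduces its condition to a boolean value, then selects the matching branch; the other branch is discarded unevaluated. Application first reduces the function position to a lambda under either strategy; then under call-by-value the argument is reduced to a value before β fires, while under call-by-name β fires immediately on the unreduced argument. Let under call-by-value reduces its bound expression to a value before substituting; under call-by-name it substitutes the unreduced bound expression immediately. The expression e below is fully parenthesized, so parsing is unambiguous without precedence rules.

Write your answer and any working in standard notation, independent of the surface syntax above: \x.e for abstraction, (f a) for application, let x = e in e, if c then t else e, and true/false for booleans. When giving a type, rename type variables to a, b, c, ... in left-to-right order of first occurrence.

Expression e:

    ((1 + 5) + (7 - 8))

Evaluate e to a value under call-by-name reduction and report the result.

Derivation:
step 0: ((1 + 5) + (7 - 8))
step 1: [delta@0] (6 + (7 - 8))
step 2: [delta@1] (6 + -1)
step 3: [delta@root] 5

Answer: 5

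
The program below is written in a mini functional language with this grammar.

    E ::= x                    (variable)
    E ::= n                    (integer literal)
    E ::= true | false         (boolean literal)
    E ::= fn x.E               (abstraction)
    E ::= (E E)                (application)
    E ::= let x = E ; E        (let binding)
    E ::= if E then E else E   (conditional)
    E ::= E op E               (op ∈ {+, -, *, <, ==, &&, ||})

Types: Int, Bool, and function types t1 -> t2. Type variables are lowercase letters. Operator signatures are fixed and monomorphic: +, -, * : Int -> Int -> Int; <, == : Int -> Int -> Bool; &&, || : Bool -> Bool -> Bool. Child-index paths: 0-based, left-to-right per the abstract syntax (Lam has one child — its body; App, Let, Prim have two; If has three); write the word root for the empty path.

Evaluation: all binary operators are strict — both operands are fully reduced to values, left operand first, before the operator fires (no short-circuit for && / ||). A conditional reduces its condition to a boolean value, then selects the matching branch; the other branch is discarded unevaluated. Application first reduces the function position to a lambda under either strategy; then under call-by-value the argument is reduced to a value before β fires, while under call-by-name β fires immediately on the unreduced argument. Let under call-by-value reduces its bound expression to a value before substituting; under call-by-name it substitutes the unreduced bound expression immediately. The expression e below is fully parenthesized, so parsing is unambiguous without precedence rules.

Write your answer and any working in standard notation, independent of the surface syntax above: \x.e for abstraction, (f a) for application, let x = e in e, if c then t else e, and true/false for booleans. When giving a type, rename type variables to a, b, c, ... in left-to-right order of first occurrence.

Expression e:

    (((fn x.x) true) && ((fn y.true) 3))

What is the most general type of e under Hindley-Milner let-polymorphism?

Trace:
x : a
\x._ : a -> a
  unify a -> a ~ Bool -> b
  unify a ~ Bool
  unify Bool ~ b
_ _ : Bool
  unify Bool ~ Bool
\y._ : c -> Bool
  unify c -> Bool ~ Int -> d
  unify c ~ Int
  unify Bool ~ d
_ _ : Bool
  unify Bool ~ Bool

Answer: Bool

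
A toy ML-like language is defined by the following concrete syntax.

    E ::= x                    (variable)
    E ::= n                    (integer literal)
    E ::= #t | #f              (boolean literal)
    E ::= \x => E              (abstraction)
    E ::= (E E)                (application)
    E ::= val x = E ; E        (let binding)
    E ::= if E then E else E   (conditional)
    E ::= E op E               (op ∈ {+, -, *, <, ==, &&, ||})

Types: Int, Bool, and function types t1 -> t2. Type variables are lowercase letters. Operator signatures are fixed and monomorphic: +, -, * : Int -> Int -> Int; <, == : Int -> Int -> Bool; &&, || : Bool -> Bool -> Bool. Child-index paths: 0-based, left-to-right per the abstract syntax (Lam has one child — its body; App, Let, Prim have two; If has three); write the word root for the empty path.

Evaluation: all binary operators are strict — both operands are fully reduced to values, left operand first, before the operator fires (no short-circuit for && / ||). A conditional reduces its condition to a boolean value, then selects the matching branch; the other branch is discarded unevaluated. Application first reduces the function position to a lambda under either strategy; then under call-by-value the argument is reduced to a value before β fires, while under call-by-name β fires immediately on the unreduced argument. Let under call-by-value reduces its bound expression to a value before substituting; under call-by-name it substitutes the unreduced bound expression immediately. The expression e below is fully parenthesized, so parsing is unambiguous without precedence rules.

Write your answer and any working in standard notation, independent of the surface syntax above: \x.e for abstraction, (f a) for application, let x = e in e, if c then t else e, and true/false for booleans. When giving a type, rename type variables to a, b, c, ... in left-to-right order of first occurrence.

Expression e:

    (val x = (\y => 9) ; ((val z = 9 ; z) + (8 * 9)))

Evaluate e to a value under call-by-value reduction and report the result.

Answer: 81

Trace:
step 0: (let x = (\y.9) in ((let z = 9 in z) + (8 * 9)))
step 1: [let@root] ((let z = 9 in z) + (8 * 9))
step 2: [let@0] (9 + (8 * 9))
step 3: [delta@1] (9 + 72)
step 4: [delta@root] 81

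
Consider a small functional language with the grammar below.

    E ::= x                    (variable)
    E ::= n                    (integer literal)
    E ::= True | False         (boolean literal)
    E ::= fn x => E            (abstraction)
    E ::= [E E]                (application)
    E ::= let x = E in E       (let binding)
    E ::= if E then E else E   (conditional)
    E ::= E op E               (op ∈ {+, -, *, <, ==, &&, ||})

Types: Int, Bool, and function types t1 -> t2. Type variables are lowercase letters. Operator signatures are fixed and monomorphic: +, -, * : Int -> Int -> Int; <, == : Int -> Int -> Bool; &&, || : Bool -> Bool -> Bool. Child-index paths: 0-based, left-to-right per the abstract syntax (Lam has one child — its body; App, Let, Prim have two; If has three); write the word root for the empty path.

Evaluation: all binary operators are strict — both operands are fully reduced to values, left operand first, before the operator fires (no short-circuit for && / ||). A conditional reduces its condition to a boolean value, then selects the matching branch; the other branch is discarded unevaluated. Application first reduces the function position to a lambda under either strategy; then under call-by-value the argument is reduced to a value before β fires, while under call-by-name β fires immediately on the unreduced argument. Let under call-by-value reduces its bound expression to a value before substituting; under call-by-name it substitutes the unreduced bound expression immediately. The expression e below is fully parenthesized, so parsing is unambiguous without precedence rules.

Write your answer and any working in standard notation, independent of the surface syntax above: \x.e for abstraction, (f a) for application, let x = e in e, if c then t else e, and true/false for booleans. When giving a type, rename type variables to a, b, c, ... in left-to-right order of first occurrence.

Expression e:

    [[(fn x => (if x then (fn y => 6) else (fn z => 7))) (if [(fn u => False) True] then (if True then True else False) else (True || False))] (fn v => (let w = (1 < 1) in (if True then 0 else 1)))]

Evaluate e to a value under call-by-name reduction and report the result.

Answer: 6

Working:
step 0: (((\x.(if x then (\y.6) else (\z.7))) (if ((\u.false) true) then (if true then true else false) else (true || false))) (\v.(let w = (1 < 1) in (if true then 0 else 1))))
step 1: [beta@0] ((if (if ((\u.false) true) then (if true then true else false) else (true || false)) then (\y.6) else (\z.7)) (\v.(let w = (1 < 1) in (if true then 0 else 1))))
step 2: [beta@0.0.0] ((if (if false then (if true then true else false) else (true || false)) then (\y.6) else (\z.7)) (\v.(let w = (1 < 1) in (if true then 0 else 1))))
step 3: [if@0.0] ((if (true || false) then (\y.6) else (\z.7)) (\v.(let w = (1 < 1) in (if true then 0 else 1))))
step 4: [delta@0.0] ((if true then (\y.6) else (\z.7)) (\v.(let w = (1 < 1) in (if true then 0 else 1))))
step 5: [if@0] ((\y.6) (\v.(let w = (1 < 1) in (if true then 0 else 1))))
step 6: [beta@root] 6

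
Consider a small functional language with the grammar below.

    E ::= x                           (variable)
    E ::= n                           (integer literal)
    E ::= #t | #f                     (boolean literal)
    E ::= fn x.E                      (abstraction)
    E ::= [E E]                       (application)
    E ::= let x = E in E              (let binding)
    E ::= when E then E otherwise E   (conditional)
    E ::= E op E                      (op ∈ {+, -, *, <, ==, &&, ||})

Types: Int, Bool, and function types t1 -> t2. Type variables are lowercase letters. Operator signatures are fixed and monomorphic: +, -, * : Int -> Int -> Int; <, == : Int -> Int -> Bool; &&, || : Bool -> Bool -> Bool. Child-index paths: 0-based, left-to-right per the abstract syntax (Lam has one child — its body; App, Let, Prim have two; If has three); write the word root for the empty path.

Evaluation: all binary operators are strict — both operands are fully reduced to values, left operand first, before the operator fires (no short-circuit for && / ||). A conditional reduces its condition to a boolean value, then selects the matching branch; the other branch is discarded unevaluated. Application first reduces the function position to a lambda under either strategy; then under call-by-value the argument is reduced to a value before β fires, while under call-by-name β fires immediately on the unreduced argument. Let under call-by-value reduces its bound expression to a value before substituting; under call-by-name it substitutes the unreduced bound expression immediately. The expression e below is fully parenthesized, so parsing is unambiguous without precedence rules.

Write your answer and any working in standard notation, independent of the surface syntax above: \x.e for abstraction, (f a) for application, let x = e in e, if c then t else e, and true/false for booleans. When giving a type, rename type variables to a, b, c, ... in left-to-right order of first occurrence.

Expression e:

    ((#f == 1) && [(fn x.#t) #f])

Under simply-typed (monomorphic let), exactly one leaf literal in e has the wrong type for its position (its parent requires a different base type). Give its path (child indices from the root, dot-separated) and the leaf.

Answer: 0.0 : false

Derivation:
  unify Bool ~ Int
  FAIL: mismatch Bool ~ Int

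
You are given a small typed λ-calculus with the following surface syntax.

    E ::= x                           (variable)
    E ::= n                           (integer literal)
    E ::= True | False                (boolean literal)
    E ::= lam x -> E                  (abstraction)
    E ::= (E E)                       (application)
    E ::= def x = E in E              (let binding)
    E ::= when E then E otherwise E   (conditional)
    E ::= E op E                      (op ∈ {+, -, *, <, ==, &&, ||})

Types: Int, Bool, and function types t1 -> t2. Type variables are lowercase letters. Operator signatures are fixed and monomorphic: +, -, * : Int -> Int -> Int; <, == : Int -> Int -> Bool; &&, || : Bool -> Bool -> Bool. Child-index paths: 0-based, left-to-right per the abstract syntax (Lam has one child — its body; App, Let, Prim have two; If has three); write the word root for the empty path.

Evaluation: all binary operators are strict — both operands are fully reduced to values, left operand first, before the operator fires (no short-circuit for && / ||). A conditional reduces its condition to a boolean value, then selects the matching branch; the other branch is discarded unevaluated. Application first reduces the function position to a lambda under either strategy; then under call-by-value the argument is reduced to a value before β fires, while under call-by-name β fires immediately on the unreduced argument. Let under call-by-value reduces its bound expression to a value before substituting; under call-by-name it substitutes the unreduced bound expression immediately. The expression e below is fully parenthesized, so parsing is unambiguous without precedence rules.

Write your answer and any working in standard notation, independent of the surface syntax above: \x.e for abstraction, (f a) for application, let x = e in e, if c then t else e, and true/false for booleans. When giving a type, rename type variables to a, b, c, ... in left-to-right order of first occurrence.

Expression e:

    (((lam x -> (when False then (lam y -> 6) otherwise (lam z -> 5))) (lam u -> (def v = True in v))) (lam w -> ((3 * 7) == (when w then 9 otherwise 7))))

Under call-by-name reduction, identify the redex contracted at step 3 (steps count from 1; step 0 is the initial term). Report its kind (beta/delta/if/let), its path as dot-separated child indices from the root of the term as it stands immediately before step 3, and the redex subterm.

Answer: beta at root : ((\z.5) (\w.((3 * 7) == (if w then 9 else 7))))

Working:
step 0: (((\x.(if false then (\y.6) else (\z.5))) (\u.(let v = true in v))) (\w.((3 * 7) == (if w then 9 else 7))))
step 1: [beta@0] ((if false then (\y.6) else (\z.5)) (\w.((3 * 7) == (if w then 9 else 7))))
step 2: [if@0] ((\z.5) (\w.((3 * 7) == (if w then 9 else 7))))
step 3: [beta@root] 5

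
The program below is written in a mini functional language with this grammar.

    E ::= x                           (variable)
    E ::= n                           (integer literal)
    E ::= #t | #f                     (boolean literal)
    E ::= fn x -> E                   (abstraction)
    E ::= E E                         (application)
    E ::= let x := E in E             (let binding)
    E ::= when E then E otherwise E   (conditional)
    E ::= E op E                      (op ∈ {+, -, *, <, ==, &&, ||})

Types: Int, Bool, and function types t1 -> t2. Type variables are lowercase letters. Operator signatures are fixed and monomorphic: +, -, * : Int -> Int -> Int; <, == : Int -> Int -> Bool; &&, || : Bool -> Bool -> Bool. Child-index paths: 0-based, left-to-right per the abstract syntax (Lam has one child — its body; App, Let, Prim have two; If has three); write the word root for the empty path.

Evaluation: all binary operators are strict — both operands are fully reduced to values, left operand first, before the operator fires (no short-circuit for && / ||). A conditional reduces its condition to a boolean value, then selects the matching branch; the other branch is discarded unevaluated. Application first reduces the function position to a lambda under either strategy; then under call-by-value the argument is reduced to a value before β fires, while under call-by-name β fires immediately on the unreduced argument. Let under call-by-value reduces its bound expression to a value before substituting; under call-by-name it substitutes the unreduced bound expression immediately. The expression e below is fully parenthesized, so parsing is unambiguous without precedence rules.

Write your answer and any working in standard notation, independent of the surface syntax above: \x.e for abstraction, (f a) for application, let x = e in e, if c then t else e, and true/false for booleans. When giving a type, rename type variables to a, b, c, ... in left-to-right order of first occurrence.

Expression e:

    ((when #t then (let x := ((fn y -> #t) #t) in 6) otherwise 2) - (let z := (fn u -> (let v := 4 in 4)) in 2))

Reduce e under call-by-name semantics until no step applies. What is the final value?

Working:
step 0: ((if true then (let x = ((\y.true) true) in 6) else 2) - (let z = (\u.(let v = 4 in 4)) in 2))
step 1: [if@0] ((let x = ((\y.true) true) in 6) - (let z = (\u.(let v = 4 in 4)) in 2))
step 2: [let@0] (6 - (let z = (\u.(let v = 4 in 4)) in 2))
step 3: [let@1] (6 - 2)
step 4: [delta@root] 4

Answer: 4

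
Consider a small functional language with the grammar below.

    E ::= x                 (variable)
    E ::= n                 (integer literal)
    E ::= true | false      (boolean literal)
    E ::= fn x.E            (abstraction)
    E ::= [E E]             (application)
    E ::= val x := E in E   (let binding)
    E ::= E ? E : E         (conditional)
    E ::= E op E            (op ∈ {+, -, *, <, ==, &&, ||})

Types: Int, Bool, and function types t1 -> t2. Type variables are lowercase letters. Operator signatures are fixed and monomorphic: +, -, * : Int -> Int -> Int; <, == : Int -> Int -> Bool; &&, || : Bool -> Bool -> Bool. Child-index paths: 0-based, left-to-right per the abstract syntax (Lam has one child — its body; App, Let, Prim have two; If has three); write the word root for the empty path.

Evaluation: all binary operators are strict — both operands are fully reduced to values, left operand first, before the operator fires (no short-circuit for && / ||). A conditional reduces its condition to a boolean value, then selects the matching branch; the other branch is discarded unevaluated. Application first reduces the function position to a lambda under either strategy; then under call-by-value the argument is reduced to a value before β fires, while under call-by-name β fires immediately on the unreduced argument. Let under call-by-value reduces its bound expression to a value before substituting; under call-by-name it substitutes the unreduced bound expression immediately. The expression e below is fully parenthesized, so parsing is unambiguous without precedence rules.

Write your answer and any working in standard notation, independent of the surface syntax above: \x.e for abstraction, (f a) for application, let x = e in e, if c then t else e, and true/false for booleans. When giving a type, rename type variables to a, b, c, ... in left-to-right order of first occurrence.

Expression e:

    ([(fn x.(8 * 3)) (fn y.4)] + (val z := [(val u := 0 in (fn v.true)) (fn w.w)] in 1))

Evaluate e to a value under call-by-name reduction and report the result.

Answer: 25

Working:
step 0: (((\x.(8 * 3)) (\y.4)) + (let z = ((let u = 0 in (\v.true)) (\w.w)) in 1))
step 1: [beta@0] ((8 * 3) + (let z = ((let u = 0 in (\v.true)) (\w.w)) in 1))
step 2: [delta@0] (24 + (let z = ((let u = 0 in (\v.true)) (\w.w)) in 1))
step 3: [let@1] (24 + 1)
step 4: [delta@root] 25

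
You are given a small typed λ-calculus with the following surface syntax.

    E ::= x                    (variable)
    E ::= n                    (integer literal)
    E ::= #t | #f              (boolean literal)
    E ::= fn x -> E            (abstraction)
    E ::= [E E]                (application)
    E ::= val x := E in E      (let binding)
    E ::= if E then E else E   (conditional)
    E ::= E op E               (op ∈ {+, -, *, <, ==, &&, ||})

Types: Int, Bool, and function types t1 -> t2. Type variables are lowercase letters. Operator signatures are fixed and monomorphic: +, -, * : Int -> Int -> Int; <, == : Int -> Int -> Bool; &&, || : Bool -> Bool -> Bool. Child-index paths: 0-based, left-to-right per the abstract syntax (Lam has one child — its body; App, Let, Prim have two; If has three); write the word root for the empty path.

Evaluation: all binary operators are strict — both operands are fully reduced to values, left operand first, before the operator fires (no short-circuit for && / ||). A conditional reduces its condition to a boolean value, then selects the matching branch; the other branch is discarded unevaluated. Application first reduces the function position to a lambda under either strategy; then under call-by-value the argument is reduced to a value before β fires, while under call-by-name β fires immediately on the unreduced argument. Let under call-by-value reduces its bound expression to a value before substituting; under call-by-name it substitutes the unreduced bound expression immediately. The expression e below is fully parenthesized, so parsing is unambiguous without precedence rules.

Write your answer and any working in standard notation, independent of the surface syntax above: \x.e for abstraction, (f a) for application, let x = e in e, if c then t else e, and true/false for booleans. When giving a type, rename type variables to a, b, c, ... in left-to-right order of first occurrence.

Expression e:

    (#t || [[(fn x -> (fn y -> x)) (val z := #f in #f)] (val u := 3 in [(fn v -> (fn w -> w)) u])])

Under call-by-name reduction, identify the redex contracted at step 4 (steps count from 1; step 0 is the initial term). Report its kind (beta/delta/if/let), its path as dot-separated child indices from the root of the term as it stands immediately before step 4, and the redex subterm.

Answer: delta at root : (true || false)

Trace:
step 0: (true || (((\x.(\y.x)) (let z = false in false)) (let u = 3 in ((\v.(\w.w)) u))))
step 1: [beta@1.0] (true || ((\y.(let z = false in false)) (let u = 3 in ((\v.(\w.w)) u))))
step 2: [beta@1] (true || (let z = false in false))
step 3: [let@1] (true || false)
step 4: [delta@root] true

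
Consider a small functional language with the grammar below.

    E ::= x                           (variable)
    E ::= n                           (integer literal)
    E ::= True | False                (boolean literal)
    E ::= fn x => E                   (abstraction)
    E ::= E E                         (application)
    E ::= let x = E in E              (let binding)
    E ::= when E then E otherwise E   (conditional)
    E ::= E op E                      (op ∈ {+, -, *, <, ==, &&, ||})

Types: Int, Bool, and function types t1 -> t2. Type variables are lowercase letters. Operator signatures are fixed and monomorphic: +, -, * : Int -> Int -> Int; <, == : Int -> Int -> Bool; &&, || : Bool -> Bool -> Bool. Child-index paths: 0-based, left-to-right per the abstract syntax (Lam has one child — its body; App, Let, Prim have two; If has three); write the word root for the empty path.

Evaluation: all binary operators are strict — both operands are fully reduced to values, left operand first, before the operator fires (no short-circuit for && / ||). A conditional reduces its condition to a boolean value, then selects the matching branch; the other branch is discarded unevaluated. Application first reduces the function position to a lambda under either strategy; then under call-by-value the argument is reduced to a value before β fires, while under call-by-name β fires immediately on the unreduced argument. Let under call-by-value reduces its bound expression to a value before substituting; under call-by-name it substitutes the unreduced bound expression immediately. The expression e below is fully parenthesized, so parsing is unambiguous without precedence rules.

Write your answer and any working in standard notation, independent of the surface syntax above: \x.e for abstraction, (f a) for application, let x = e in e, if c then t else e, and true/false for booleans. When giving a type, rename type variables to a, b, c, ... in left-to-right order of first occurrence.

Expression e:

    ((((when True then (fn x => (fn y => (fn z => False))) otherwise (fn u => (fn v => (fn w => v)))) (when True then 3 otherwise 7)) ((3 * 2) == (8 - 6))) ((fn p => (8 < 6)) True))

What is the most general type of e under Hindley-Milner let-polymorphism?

Trace:
  unify Bool ~ Bool
\z._ : c -> Bool
\y._ : b -> c -> Bool
\x._ : a -> b -> c -> Bool
v : e
\w._ : f -> e
\v._ : e -> f -> e
\u._ : d -> e -> f -> e
  unify a -> b -> c -> Bool ~ d -> e -> f -> e
  unify a ~ d
  unify b -> c -> Bool ~ e -> f -> e
  unify b ~ e
  unify c -> Bool ~ f -> e
  unify c ~ f
  unify Bool ~ e
  unify Bool ~ Bool
  unify Int ~ Int
  unify d -> Bool -> f -> Bool ~ Int -> g
  unify d ~ Int
  unify Bool -> f -> Bool ~ g
_ _ : Bool -> f -> Bool
  unify Int ~ Int
  unify Int ~ Int
  unify Int ~ Int
  unify Int ~ Int
  unify Int ~ Int
  unify Int ~ Int
  unify Bool -> f -> Bool ~ Bool -> h
  unify Bool ~ Bool
  unify f -> Bool ~ h
_ _ : f -> Bool
  unify Int ~ Int
  unify Int ~ Int
\p._ : i -> Bool
  unify i -> Bool ~ Bool -> j
  unify i ~ Bool
  unify Bool ~ j
_ _ : Bool
  unify f -> Bool ~ Bool -> k
  unify f ~ Bool
  unify Bool ~ k
_ _ : Bool

Answer: Bool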